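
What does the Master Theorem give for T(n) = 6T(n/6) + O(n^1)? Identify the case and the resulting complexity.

Master Theorem for T(n) = 6T(n/6) + O(n^1):

a = 6, b = 6, c = 1
log_b(a) = log_6(6) = 1.0000

Case 2: c = 1 = log_6(6) = 1.0000
T(n) = O(n^1 log n) = O(n log n)

For T(n) = 6T(n/6) + O(n^1): log_6(6) = 1.0000. This is Case 2 of the Master Theorem (c = log_b(a), equal work at all levels), giving O(n log n).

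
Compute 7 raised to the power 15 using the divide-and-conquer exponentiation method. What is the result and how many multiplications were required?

Computing 7^15 by squaring (build up from 7^1; each line after the first costs one multiplication):

7^1 = 7
7^2 = (7^1)^2 = 7^2 = 49
7^3 = 7 * 7^2 = 7 * 49 = 343
7^6 = (7^3)^2 = 343^2 = 117649
7^7 = 7 * 7^6 = 7 * 117649 = 823543
7^14 = (7^7)^2 = 823543^2 = 678223072849
7^15 = 7 * 7^14 = 7 * 678223072849 = 4747561509943

Result: 4747561509943
Multiplications needed: 6 (6 lines after 7^1)

7^15 = 4747561509943. Using exponentiation by squaring, this requires 6 multiplications. The key idea: if the exponent is even, square the half-power; if odd, multiply by the base once.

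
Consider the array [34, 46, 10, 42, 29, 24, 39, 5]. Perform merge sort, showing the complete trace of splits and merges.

Merge sort trace:

Split: [34, 46, 10, 42, 29, 24, 39, 5] -> [34, 46, 10, 42] and [29, 24, 39, 5]
  Split: [34, 46, 10, 42] -> [34, 46] and [10, 42]
    Split: [34, 46] -> [34] and [46]
    Merge: [34] + [46] -> [34, 46]
    Split: [10, 42] -> [10] and [42]
    Merge: [10] + [42] -> [10, 42]
  Merge: [34, 46] + [10, 42] -> [10, 34, 42, 46]
  Split: [29, 24, 39, 5] -> [29, 24] and [39, 5]
    Split: [29, 24] -> [29] and [24]
    Merge: [29] + [24] -> [24, 29]
    Split: [39, 5] -> [39] and [5]
    Merge: [39] + [5] -> [5, 39]
  Merge: [24, 29] + [5, 39] -> [5, 24, 29, 39]
Merge: [10, 34, 42, 46] + [5, 24, 29, 39] -> [5, 10, 24, 29, 34, 39, 42, 46]

Final sorted array: [5, 10, 24, 29, 34, 39, 42, 46]

The merge sort proceeds by recursively splitting the array and merging sorted halves.
After all merges, the sorted array is [5, 10, 24, 29, 34, 39, 42, 46].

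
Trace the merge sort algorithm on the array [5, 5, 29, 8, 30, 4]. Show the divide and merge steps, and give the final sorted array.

Merge sort trace:

Split: [5, 5, 29, 8, 30, 4] -> [5, 5, 29] and [8, 30, 4]
  Split: [5, 5, 29] -> [5] and [5, 29]
    Split: [5, 29] -> [5] and [29]
    Merge: [5] + [29] -> [5, 29]
  Merge: [5] + [5, 29] -> [5, 5, 29]
  Split: [8, 30, 4] -> [8] and [30, 4]
    Split: [30, 4] -> [30] and [4]
    Merge: [30] + [4] -> [4, 30]
  Merge: [8] + [4, 30] -> [4, 8, 30]
Merge: [5, 5, 29] + [4, 8, 30] -> [4, 5, 5, 8, 29, 30]

Final sorted array: [4, 5, 5, 8, 29, 30]

The merge sort proceeds by recursively splitting the array and merging sorted halves.
After all merges, the sorted array is [4, 5, 5, 8, 29, 30].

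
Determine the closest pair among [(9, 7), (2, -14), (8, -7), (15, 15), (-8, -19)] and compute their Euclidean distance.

Computing all pairwise distances among 5 points:

d((9, 7), (2, -14)) = 22.1359
d((9, 7), (8, -7)) = 14.0357
d((9, 7), (15, 15)) = 10.0
d((9, 7), (-8, -19)) = 31.0644
d((2, -14), (8, -7)) = 9.2195 <-- minimum
d((2, -14), (15, 15)) = 31.7805
d((2, -14), (-8, -19)) = 11.1803
d((8, -7), (15, 15)) = 23.0868
d((8, -7), (-8, -19)) = 20.0
d((15, 15), (-8, -19)) = 41.0488

Closest pair: (2, -14) and (8, -7) with distance 9.2195

The closest pair is (2, -14) and (8, -7) with Euclidean distance 9.2195. For 5 points, brute-force pairwise comparison is shown above. For large n, the divide-and-conquer algorithm (sort by x, recurse on halves, check the dividing strip) achieves O(n log n).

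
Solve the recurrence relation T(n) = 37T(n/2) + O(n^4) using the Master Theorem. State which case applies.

Master Theorem for T(n) = 37T(n/2) + O(n^4):

a = 37, b = 2, c = 4
log_b(a) = log_2(37) = 5.2095

Case 1: c = 4 < log_2(37) = 5.2095
T(n) = O(n^(log_2 37))

For T(n) = 37T(n/2) + O(n^4): log_2(37) = 5.2095. This is Case 1 of the Master Theorem (c < log_b(a), work dominated by leaves), giving O(n^(log_2 37)).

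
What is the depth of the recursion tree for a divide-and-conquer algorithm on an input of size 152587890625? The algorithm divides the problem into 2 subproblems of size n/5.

For divide and conquer with division factor 5:

Problem sizes at each level:
Level 0: 152587890625
Level 1: 30517578125
Level 2: 6103515625
Level 3: 1220703125
Level 4: 244140625
Level 5: 48828125
Level 6: 9765625
Level 7: 1953125
Level 8: 390625
Level 9: 78125
Level 10: 15625
Level 11: 3125
Level 12: 625
Level 13: 125
Level 14: 25
Level 15: 5
Level 16: 1

The root is level 0 and the size-1 base case is level 16 (the tree spans levels 0 through 16, i.e. 17 levels counting the root), so the depth is the number of divisions: log_5(152587890625) = 16

The recursion tree depth is log_5(152587890625) = 16. At each level, the problem size is divided by 5, so it takes 16 divisions to reduce to a base case of size 1. The algorithm makes 2 recursive calls at each level.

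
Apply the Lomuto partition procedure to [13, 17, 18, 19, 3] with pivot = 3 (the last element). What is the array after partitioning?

Lomuto partition with pivot = 3:

Initial array: [13, 17, 18, 19, 3]

arr[0]=13 > 3: no swap
arr[1]=17 > 3: no swap
arr[2]=18 > 3: no swap
arr[3]=19 > 3: no swap

Place pivot at position 0: [3, 17, 18, 19, 13]
Pivot position: 0

After partitioning with pivot 3, the array becomes [3, 17, 18, 19, 13]. The pivot is placed at index 0. All elements to the left of the pivot are <= 3, and all elements to the right are > 3.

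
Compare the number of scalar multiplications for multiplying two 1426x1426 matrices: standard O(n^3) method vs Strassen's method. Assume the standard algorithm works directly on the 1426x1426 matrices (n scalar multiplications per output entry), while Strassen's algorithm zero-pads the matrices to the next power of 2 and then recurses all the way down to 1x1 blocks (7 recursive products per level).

Matrix multiplication for 1426x1426 matrices:

Strassen's algorithm requires power-of-2 dimensions. Pad 1426x1426 to 2048x2048 (next power of 2).

Standard algorithm: 1426^3 = 2899736776 multiplications
Strassen's algorithm: 7^(log2(2048)) = 7^11 = 1977326743 multiplications
Savings: 2899736776 - 1977326743 = 922410033 multiplications

Standard: 2899736776 multiplications (1426^3). Strassen: 1977326743 multiplications (7^11, after padding to 2048x2048). Strassen reduces 8 recursive multiplications to 7 at each level.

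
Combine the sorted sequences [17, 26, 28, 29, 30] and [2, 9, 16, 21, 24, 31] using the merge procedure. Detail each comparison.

Merging process:

Compare 17 vs 2: take 2 from right. Merged: [2]
Compare 17 vs 9: take 9 from right. Merged: [2, 9]
Compare 17 vs 16: take 16 from right. Merged: [2, 9, 16]
Compare 17 vs 21: take 17 from left. Merged: [2, 9, 16, 17]
Compare 26 vs 21: take 21 from right. Merged: [2, 9, 16, 17, 21]
Compare 26 vs 24: take 24 from right. Merged: [2, 9, 16, 17, 21, 24]
Compare 26 vs 31: take 26 from left. Merged: [2, 9, 16, 17, 21, 24, 26]
Compare 28 vs 31: take 28 from left. Merged: [2, 9, 16, 17, 21, 24, 26, 28]
Compare 29 vs 31: take 29 from left. Merged: [2, 9, 16, 17, 21, 24, 26, 28, 29]
Compare 30 vs 31: take 30 from left. Merged: [2, 9, 16, 17, 21, 24, 26, 28, 29, 30]
Append remaining from right: [31]. Merged: [2, 9, 16, 17, 21, 24, 26, 28, 29, 30, 31]

Final merged array: [2, 9, 16, 17, 21, 24, 26, 28, 29, 30, 31]
Total comparisons: 10

The merged array is [2, 9, 16, 17, 21, 24, 26, 28, 29, 30, 31], requiring 10 comparisons. The merge step runs in O(n) time where n is the total number of elements.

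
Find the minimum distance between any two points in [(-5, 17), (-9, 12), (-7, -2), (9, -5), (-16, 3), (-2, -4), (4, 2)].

Computing all pairwise distances among 7 points:

d((-5, 17), (-9, 12)) = 6.4031
d((-5, 17), (-7, -2)) = 19.105
d((-5, 17), (9, -5)) = 26.0768
d((-5, 17), (-16, 3)) = 17.8045
d((-5, 17), (-2, -4)) = 21.2132
d((-5, 17), (4, 2)) = 17.4929
d((-9, 12), (-7, -2)) = 14.1421
d((-9, 12), (9, -5)) = 24.7588
d((-9, 12), (-16, 3)) = 11.4018
d((-9, 12), (-2, -4)) = 17.4642
d((-9, 12), (4, 2)) = 16.4012
d((-7, -2), (9, -5)) = 16.2788
d((-7, -2), (-16, 3)) = 10.2956
d((-7, -2), (-2, -4)) = 5.3852 <-- minimum
d((-7, -2), (4, 2)) = 11.7047
d((9, -5), (-16, 3)) = 26.2488
d((9, -5), (-2, -4)) = 11.0454
d((9, -5), (4, 2)) = 8.6023
d((-16, 3), (-2, -4)) = 15.6525
d((-16, 3), (4, 2)) = 20.025
d((-2, -4), (4, 2)) = 8.4853

Closest pair: (-7, -2) and (-2, -4) with distance 5.3852

The closest pair is (-7, -2) and (-2, -4) with Euclidean distance 5.3852. For 7 points, brute-force pairwise comparison is shown above. For large n, the divide-and-conquer algorithm (sort by x, recurse on halves, check the dividing strip) achieves O(n log n).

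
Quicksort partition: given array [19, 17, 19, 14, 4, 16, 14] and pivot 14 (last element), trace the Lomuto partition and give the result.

Lomuto partition with pivot = 14:

Initial array: [19, 17, 19, 14, 4, 16, 14]

arr[0]=19 > 14: no swap
arr[1]=17 > 14: no swap
arr[2]=19 > 14: no swap
arr[3]=14 <= 14: swap with position 0, array becomes [14, 17, 19, 19, 4, 16, 14]
arr[4]=4 <= 14: swap with position 1, array becomes [14, 4, 19, 19, 17, 16, 14]
arr[5]=16 > 14: no swap

Place pivot at position 2: [14, 4, 14, 19, 17, 16, 19]
Pivot position: 2

After partitioning with pivot 14, the array becomes [14, 4, 14, 19, 17, 16, 19]. The pivot is placed at index 2. All elements to the left of the pivot are <= 14, and all elements to the right are > 14.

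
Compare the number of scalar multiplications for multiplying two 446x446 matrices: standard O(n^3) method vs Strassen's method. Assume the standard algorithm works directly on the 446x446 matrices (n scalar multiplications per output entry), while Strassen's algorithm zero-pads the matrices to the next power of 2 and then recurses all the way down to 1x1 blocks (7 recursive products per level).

Matrix multiplication for 446x446 matrices:

Strassen's algorithm requires power-of-2 dimensions. Pad 446x446 to 512x512 (next power of 2).

Standard algorithm: 446^3 = 88716536 multiplications
Strassen's algorithm: 7^(log2(512)) = 7^9 = 40353607 multiplications
Savings: 88716536 - 40353607 = 48362929 multiplications

Standard: 88716536 multiplications (446^3). Strassen: 40353607 multiplications (7^9, after padding to 512x512). Strassen reduces 8 recursive multiplications to 7 at each level.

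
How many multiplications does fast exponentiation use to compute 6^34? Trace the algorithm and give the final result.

Computing 6^34 by squaring (build up from 6^1; each line after the first costs one multiplication):

6^1 = 6
6^2 = (6^1)^2 = 6^2 = 36
6^4 = (6^2)^2 = 36^2 = 1296
6^8 = (6^4)^2 = 1296^2 = 1679616
6^16 = (6^8)^2 = 1679616^2 = 2821109907456
6^17 = 6 * 6^16 = 6 * 2821109907456 = 16926659444736
6^34 = (6^17)^2 = 16926659444736^2 = 286511799958070431838109696

Result: 286511799958070431838109696
Multiplications needed: 6 (6 lines after 6^1)

6^34 = 286511799958070431838109696. Using exponentiation by squaring, this requires 6 multiplications. The key idea: if the exponent is even, square the half-power; if odd, multiply by the base once.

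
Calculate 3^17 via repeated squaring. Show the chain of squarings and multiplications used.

Computing 3^17 by squaring (build up from 3^1; each line after the first costs one multiplication):

3^1 = 3
3^2 = (3^1)^2 = 3^2 = 9
3^4 = (3^2)^2 = 9^2 = 81
3^8 = (3^4)^2 = 81^2 = 6561
3^16 = (3^8)^2 = 6561^2 = 43046721
3^17 = 3 * 3^16 = 3 * 43046721 = 129140163

Result: 129140163
Multiplications needed: 5 (5 lines after 3^1)

3^17 = 129140163. Using exponentiation by squaring, this requires 5 multiplications. The key idea: if the exponent is even, square the half-power; if odd, multiply by the base once.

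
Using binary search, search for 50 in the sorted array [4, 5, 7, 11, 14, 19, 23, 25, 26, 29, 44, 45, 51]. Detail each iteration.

Binary search for 50 in [4, 5, 7, 11, 14, 19, 23, 25, 26, 29, 44, 45, 51]:

lo=0, hi=12, mid=6, arr[mid]=23 -> 23 < 50, search right half
lo=7, hi=12, mid=9, arr[mid]=29 -> 29 < 50, search right half
lo=10, hi=12, mid=11, arr[mid]=45 -> 45 < 50, search right half
lo=12, hi=12, mid=12, arr[mid]=51 -> 51 > 50, search left half
lo=12 > hi=11, target 50 not found

Binary search determines that 50 is not in the array after 4 comparisons. The search space was exhausted without finding the target.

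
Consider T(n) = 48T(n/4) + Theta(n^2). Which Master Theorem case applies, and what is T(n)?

Master Theorem for T(n) = 48T(n/4) + O(n^2):

a = 48, b = 4, c = 2
log_b(a) = log_4(48) = 2.7925

Case 1: c = 2 < log_4(48) = 2.7925
T(n) = O(n^(log_4 48))

For T(n) = 48T(n/4) + O(n^2): log_4(48) = 2.7925. This is Case 1 of the Master Theorem (c < log_b(a), work dominated by leaves), giving O(n^(log_4 48)).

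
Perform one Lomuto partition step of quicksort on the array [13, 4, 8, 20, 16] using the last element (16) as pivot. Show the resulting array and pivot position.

Lomuto partition with pivot = 16:

Initial array: [13, 4, 8, 20, 16]

arr[0]=13 <= 16: swap with position 0, array becomes [13, 4, 8, 20, 16]
arr[1]=4 <= 16: swap with position 1, array becomes [13, 4, 8, 20, 16]
arr[2]=8 <= 16: swap with position 2, array becomes [13, 4, 8, 20, 16]
arr[3]=20 > 16: no swap

Place pivot at position 3: [13, 4, 8, 16, 20]
Pivot position: 3

After partitioning with pivot 16, the array becomes [13, 4, 8, 16, 20]. The pivot is placed at index 3. All elements to the left of the pivot are <= 16, and all elements to the right are > 16.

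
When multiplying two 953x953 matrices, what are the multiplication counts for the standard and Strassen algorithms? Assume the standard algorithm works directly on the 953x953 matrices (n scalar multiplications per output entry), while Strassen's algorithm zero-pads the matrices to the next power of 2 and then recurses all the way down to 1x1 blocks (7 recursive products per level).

Matrix multiplication for 953x953 matrices:

Strassen's algorithm requires power-of-2 dimensions. Pad 953x953 to 1024x1024 (next power of 2).

Standard algorithm: 953^3 = 865523177 multiplications
Strassen's algorithm: 7^(log2(1024)) = 7^10 = 282475249 multiplications
Savings: 865523177 - 282475249 = 583047928 multiplications

Standard: 865523177 multiplications (953^3). Strassen: 282475249 multiplications (7^10, after padding to 1024x1024). Strassen reduces 8 recursive multiplications to 7 at each level.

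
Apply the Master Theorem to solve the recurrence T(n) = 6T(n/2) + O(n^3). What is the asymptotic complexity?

Master Theorem for T(n) = 6T(n/2) + O(n^3):

a = 6, b = 2, c = 3
log_b(a) = log_2(6) = 2.5850

Case 3: c = 3 > log_2(6) = 2.5850
T(n) = O(n^3) = O(n^3)

For T(n) = 6T(n/2) + O(n^3): log_2(6) = 2.5850. This is Case 3 of the Master Theorem (c > log_b(a), work dominated by root), giving O(n^3).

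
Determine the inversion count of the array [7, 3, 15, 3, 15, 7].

Finding inversions in [7, 3, 15, 3, 15, 7]:

(0, 1): arr[0]=7 > arr[1]=3
(0, 3): arr[0]=7 > arr[3]=3
(2, 3): arr[2]=15 > arr[3]=3
(2, 5): arr[2]=15 > arr[5]=7
(4, 5): arr[4]=15 > arr[5]=7

Total inversions: 5

The array has 5 inversion(s): (0,1), (0,3), (2,3), (2,5), (4,5). Each pair (i,j) satisfies i < j and arr[i] > arr[j].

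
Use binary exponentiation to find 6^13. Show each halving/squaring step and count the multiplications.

Computing 6^13 by squaring (build up from 6^1; each line after the first costs one multiplication):

6^1 = 6
6^2 = (6^1)^2 = 6^2 = 36
6^3 = 6 * 6^2 = 6 * 36 = 216
6^6 = (6^3)^2 = 216^2 = 46656
6^12 = (6^6)^2 = 46656^2 = 2176782336
6^13 = 6 * 6^12 = 6 * 2176782336 = 13060694016

Result: 13060694016
Multiplications needed: 5 (5 lines after 6^1)

6^13 = 13060694016. Using exponentiation by squaring, this requires 5 multiplications. The key idea: if the exponent is even, square the half-power; if odd, multiply by the base once.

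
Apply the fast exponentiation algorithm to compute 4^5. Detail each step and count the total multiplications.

Computing 4^5 by squaring (build up from 4^1; each line after the first costs one multiplication):

4^1 = 4
4^2 = (4^1)^2 = 4^2 = 16
4^4 = (4^2)^2 = 16^2 = 256
4^5 = 4 * 4^4 = 4 * 256 = 1024

Result: 1024
Multiplications needed: 3 (3 lines after 4^1)

4^5 = 1024. Using exponentiation by squaring, this requires 3 multiplications. The key idea: if the exponent is even, square the half-power; if odd, multiply by the base once.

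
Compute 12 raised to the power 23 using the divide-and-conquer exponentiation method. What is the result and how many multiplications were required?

Computing 12^23 by squaring (build up from 12^1; each line after the first costs one multiplication):

12^1 = 12
12^2 = (12^1)^2 = 12^2 = 144
12^4 = (12^2)^2 = 144^2 = 20736
12^5 = 12 * 12^4 = 12 * 20736 = 248832
12^10 = (12^5)^2 = 248832^2 = 61917364224
12^11 = 12 * 12^10 = 12 * 61917364224 = 743008370688
12^22 = (12^11)^2 = 743008370688^2 = 552061438912436417593344
12^23 = 12 * 12^22 = 12 * 552061438912436417593344 = 6624737266949237011120128

Result: 6624737266949237011120128
Multiplications needed: 7 (7 lines after 12^1)

12^23 = 6624737266949237011120128. Using exponentiation by squaring, this requires 7 multiplications. The key idea: if the exponent is even, square the half-power; if odd, multiply by the base once.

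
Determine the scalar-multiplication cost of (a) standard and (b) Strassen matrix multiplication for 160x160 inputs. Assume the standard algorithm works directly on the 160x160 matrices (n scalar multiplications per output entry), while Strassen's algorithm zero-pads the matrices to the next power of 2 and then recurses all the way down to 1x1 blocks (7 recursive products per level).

Matrix multiplication for 160x160 matrices:

Strassen's algorithm requires power-of-2 dimensions. Pad 160x160 to 256x256 (next power of 2).

Standard algorithm: 160^3 = 4096000 multiplications
Strassen's algorithm: 7^(log2(256)) = 7^8 = 5764801 multiplications
Difference: 4096000 - 5764801 = -1668801 (Strassen uses MORE here due to padding overhead — for small or just-over-power-of-2 n, padding can outweigh the per-level savings)

Standard: 4096000 multiplications (160^3). Strassen: 5764801 multiplications (7^8, after padding to 256x256). Strassen reduces 8 recursive multiplications to 7 at each level.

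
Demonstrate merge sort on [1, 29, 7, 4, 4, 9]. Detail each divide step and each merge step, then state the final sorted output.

Merge sort trace:

Split: [1, 29, 7, 4, 4, 9] -> [1, 29, 7] and [4, 4, 9]
  Split: [1, 29, 7] -> [1] and [29, 7]
    Split: [29, 7] -> [29] and [7]
    Merge: [29] + [7] -> [7, 29]
  Merge: [1] + [7, 29] -> [1, 7, 29]
  Split: [4, 4, 9] -> [4] and [4, 9]
    Split: [4, 9] -> [4] and [9]
    Merge: [4] + [9] -> [4, 9]
  Merge: [4] + [4, 9] -> [4, 4, 9]
Merge: [1, 7, 29] + [4, 4, 9] -> [1, 4, 4, 7, 9, 29]

Final sorted array: [1, 4, 4, 7, 9, 29]

The merge sort proceeds by recursively splitting the array and merging sorted halves.
After all merges, the sorted array is [1, 4, 4, 7, 9, 29].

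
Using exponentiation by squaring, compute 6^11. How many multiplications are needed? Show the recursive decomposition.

Computing 6^11 by squaring (build up from 6^1; each line after the first costs one multiplication):

6^1 = 6
6^2 = (6^1)^2 = 6^2 = 36
6^4 = (6^2)^2 = 36^2 = 1296
6^5 = 6 * 6^4 = 6 * 1296 = 7776
6^10 = (6^5)^2 = 7776^2 = 60466176
6^11 = 6 * 6^10 = 6 * 60466176 = 362797056

Result: 362797056
Multiplications needed: 5 (5 lines after 6^1)

6^11 = 362797056. Using exponentiation by squaring, this requires 5 multiplications. The key idea: if the exponent is even, square the half-power; if odd, multiply by the base once.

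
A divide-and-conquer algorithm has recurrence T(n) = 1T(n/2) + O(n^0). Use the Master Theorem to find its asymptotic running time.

Master Theorem for T(n) = 1T(n/2) + O(n^0):

a = 1, b = 2, c = 0
log_b(a) = log_2(1) = 0.0000

Case 2: c = 0 = log_2(1) = 0.0000
T(n) = O(n^0 log n) = O(log n)

For T(n) = 1T(n/2) + O(n^0): log_2(1) = 0.0000. This is Case 2 of the Master Theorem (c = log_b(a), equal work at all levels), giving O(log n).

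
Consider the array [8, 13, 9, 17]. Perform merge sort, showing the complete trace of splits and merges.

Merge sort trace:

Split: [8, 13, 9, 17] -> [8, 13] and [9, 17]
  Split: [8, 13] -> [8] and [13]
  Merge: [8] + [13] -> [8, 13]
  Split: [9, 17] -> [9] and [17]
  Merge: [9] + [17] -> [9, 17]
Merge: [8, 13] + [9, 17] -> [8, 9, 13, 17]

Final sorted array: [8, 9, 13, 17]

The merge sort proceeds by recursively splitting the array and merging sorted halves.
After all merges, the sorted array is [8, 9, 13, 17].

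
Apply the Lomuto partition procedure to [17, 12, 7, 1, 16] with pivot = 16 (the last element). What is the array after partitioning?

Lomuto partition with pivot = 16:

Initial array: [17, 12, 7, 1, 16]

arr[0]=17 > 16: no swap
arr[1]=12 <= 16: swap with position 0, array becomes [12, 17, 7, 1, 16]
arr[2]=7 <= 16: swap with position 1, array becomes [12, 7, 17, 1, 16]
arr[3]=1 <= 16: swap with position 2, array becomes [12, 7, 1, 17, 16]

Place pivot at position 3: [12, 7, 1, 16, 17]
Pivot position: 3

After partitioning with pivot 16, the array becomes [12, 7, 1, 16, 17]. The pivot is placed at index 3. All elements to the left of the pivot are <= 16, and all elements to the right are > 16.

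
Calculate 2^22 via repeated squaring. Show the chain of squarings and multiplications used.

Computing 2^22 by squaring (build up from 2^1; each line after the first costs one multiplication):

2^1 = 2
2^2 = (2^1)^2 = 2^2 = 4
2^4 = (2^2)^2 = 4^2 = 16
2^5 = 2 * 2^4 = 2 * 16 = 32
2^10 = (2^5)^2 = 32^2 = 1024
2^11 = 2 * 2^10 = 2 * 1024 = 2048
2^22 = (2^11)^2 = 2048^2 = 4194304

Result: 4194304
Multiplications needed: 6 (6 lines after 2^1)

2^22 = 4194304. Using exponentiation by squaring, this requires 6 multiplications. The key idea: if the exponent is even, square the half-power; if odd, multiply by the base once.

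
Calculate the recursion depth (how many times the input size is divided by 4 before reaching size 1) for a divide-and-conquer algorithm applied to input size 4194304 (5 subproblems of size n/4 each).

For divide and conquer with division factor 4:

Problem sizes at each level:
Level 0: 4194304
Level 1: 1048576
Level 2: 262144
Level 3: 65536
Level 4: 16384
Level 5: 4096
Level 6: 1024
Level 7: 256
Level 8: 64
Level 9: 16
Level 10: 4
Level 11: 1

The root is level 0 and the size-1 base case is level 11 (the tree spans levels 0 through 11, i.e. 12 levels counting the root), so the depth is the number of divisions: log_4(4194304) = 11

The recursion tree depth is log_4(4194304) = 11. At each level, the problem size is divided by 4, so it takes 11 divisions to reduce to a base case of size 1. The algorithm makes 5 recursive calls at each level.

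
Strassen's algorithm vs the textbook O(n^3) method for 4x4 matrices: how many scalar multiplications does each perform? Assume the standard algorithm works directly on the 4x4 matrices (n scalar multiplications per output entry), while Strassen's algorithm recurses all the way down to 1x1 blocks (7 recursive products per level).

Matrix multiplication for 4x4 matrices:

Standard algorithm: 4^3 = 64 multiplications
Strassen's algorithm: 7^(log2(4)) = 7^2 = 49 multiplications
Savings: 64 - 49 = 15 multiplications

Standard: 64 multiplications (4^3). Strassen: 49 multiplications (7^2). Strassen reduces 8 recursive multiplications to 7 at each level.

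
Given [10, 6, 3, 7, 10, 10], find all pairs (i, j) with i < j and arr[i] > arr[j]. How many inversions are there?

Finding inversions in [10, 6, 3, 7, 10, 10]:

(0, 1): arr[0]=10 > arr[1]=6
(0, 2): arr[0]=10 > arr[2]=3
(0, 3): arr[0]=10 > arr[3]=7
(1, 2): arr[1]=6 > arr[2]=3

Total inversions: 4

The array has 4 inversion(s): (0,1), (0,2), (0,3), (1,2). Each pair (i,j) satisfies i < j and arr[i] > arr[j].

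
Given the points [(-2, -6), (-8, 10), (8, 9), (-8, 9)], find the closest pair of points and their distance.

Computing all pairwise distances among 4 points:

d((-2, -6), (-8, 10)) = 17.088
d((-2, -6), (8, 9)) = 18.0278
d((-2, -6), (-8, 9)) = 16.1555
d((-8, 10), (8, 9)) = 16.0312
d((-8, 10), (-8, 9)) = 1.0 <-- minimum
d((8, 9), (-8, 9)) = 16.0

Closest pair: (-8, 10) and (-8, 9) with distance 1.0

The closest pair is (-8, 10) and (-8, 9) with Euclidean distance 1.0. For 4 points, brute-force pairwise comparison is shown above. For large n, the divide-and-conquer algorithm (sort by x, recurse on halves, check the dividing strip) achieves O(n log n).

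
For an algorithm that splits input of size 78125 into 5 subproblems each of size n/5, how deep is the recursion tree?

For divide and conquer with division factor 5:

Problem sizes at each level:
Level 0: 78125
Level 1: 15625
Level 2: 3125
Level 3: 625
Level 4: 125
Level 5: 25
Level 6: 5
Level 7: 1

The root is level 0 and the size-1 base case is level 7 (the tree spans levels 0 through 7, i.e. 8 levels counting the root), so the depth is the number of divisions: log_5(78125) = 7

The recursion tree depth is log_5(78125) = 7. At each level, the problem size is divided by 5, so it takes 7 divisions to reduce to a base case of size 1. The algorithm makes 5 recursive calls at each level.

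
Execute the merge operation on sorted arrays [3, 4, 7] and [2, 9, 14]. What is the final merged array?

Merging process:

Compare 3 vs 2: take 2 from right. Merged: [2]
Compare 3 vs 9: take 3 from left. Merged: [2, 3]
Compare 4 vs 9: take 4 from left. Merged: [2, 3, 4]
Compare 7 vs 9: take 7 from left. Merged: [2, 3, 4, 7]
Append remaining from right: [9, 14]. Merged: [2, 3, 4, 7, 9, 14]

Final merged array: [2, 3, 4, 7, 9, 14]
Total comparisons: 4

The merged array is [2, 3, 4, 7, 9, 14], requiring 4 comparisons. The merge step runs in O(n) time where n is the total number of elements.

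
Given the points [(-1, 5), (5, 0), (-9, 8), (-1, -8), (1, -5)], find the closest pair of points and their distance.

Computing all pairwise distances among 5 points:

d((-1, 5), (5, 0)) = 7.8102
d((-1, 5), (-9, 8)) = 8.544
d((-1, 5), (-1, -8)) = 13.0
d((-1, 5), (1, -5)) = 10.198
d((5, 0), (-9, 8)) = 16.1245
d((5, 0), (-1, -8)) = 10.0
d((5, 0), (1, -5)) = 6.4031
d((-9, 8), (-1, -8)) = 17.8885
d((-9, 8), (1, -5)) = 16.4012
d((-1, -8), (1, -5)) = 3.6056 <-- minimum

Closest pair: (-1, -8) and (1, -5) with distance 3.6056

The closest pair is (-1, -8) and (1, -5) with Euclidean distance 3.6056. For 5 points, brute-force pairwise comparison is shown above. For large n, the divide-and-conquer algorithm (sort by x, recurse on halves, check the dividing strip) achieves O(n log n).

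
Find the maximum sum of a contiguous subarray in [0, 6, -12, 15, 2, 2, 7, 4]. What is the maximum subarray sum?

Using Kadane's algorithm on [0, 6, -12, 15, 2, 2, 7, 4]:

Scanning through the array:
Position 1 (value 6): max_ending_here = 6, max_so_far = 6
Position 2 (value -12): max_ending_here = -6, max_so_far = 6
Position 3 (value 15): max_ending_here = 15, max_so_far = 15
Position 4 (value 2): max_ending_here = 17, max_so_far = 17
Position 5 (value 2): max_ending_here = 19, max_so_far = 19
Position 6 (value 7): max_ending_here = 26, max_so_far = 26
Position 7 (value 4): max_ending_here = 30, max_so_far = 30

Maximum subarray: [15, 2, 2, 7, 4]
Maximum sum: 30

The maximum subarray is [15, 2, 2, 7, 4] with sum 30. This subarray runs from index 3 to index 7.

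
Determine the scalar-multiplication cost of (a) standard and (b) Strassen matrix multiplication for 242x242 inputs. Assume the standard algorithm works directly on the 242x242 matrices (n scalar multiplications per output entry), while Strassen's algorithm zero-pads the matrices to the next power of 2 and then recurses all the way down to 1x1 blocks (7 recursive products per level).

Matrix multiplication for 242x242 matrices:

Strassen's algorithm requires power-of-2 dimensions. Pad 242x242 to 256x256 (next power of 2).

Standard algorithm: 242^3 = 14172488 multiplications
Strassen's algorithm: 7^(log2(256)) = 7^8 = 5764801 multiplications
Savings: 14172488 - 5764801 = 8407687 multiplications

Standard: 14172488 multiplications (242^3). Strassen: 5764801 multiplications (7^8, after padding to 256x256). Strassen reduces 8 recursive multiplications to 7 at each level.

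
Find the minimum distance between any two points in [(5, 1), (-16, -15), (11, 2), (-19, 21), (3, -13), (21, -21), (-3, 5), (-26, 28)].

Computing all pairwise distances among 8 points:

d((5, 1), (-16, -15)) = 26.4008
d((5, 1), (11, 2)) = 6.0828 <-- minimum
d((5, 1), (-19, 21)) = 31.241
d((5, 1), (3, -13)) = 14.1421
d((5, 1), (21, -21)) = 27.2029
d((5, 1), (-3, 5)) = 8.9443
d((5, 1), (-26, 28)) = 41.1096
d((-16, -15), (11, 2)) = 31.9061
d((-16, -15), (-19, 21)) = 36.1248
d((-16, -15), (3, -13)) = 19.105
d((-16, -15), (21, -21)) = 37.4833
d((-16, -15), (-3, 5)) = 23.8537
d((-16, -15), (-26, 28)) = 44.1475
d((11, 2), (-19, 21)) = 35.5106
d((11, 2), (3, -13)) = 17.0
d((11, 2), (21, -21)) = 25.0799
d((11, 2), (-3, 5)) = 14.3178
d((11, 2), (-26, 28)) = 45.2217
d((-19, 21), (3, -13)) = 40.4969
d((-19, 21), (21, -21)) = 58.0
d((-19, 21), (-3, 5)) = 22.6274
d((-19, 21), (-26, 28)) = 9.8995
d((3, -13), (21, -21)) = 19.6977
d((3, -13), (-3, 5)) = 18.9737
d((3, -13), (-26, 28)) = 50.2195
d((21, -21), (-3, 5)) = 35.3836
d((21, -21), (-26, 28)) = 67.897
d((-3, 5), (-26, 28)) = 32.5269

Closest pair: (5, 1) and (11, 2) with distance 6.0828

The closest pair is (5, 1) and (11, 2) with Euclidean distance 6.0828. For 8 points, brute-force pairwise comparison is shown above. For large n, the divide-and-conquer algorithm (sort by x, recurse on halves, check the dividing strip) achieves O(n log n).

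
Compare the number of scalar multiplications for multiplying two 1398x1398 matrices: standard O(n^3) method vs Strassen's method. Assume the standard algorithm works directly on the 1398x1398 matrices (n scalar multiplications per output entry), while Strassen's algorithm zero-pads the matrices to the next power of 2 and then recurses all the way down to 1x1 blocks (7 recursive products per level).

Matrix multiplication for 1398x1398 matrices:

Strassen's algorithm requires power-of-2 dimensions. Pad 1398x1398 to 2048x2048 (next power of 2).

Standard algorithm: 1398^3 = 2732256792 multiplications
Strassen's algorithm: 7^(log2(2048)) = 7^11 = 1977326743 multiplications
Savings: 2732256792 - 1977326743 = 754930049 multiplications

Standard: 2732256792 multiplications (1398^3). Strassen: 1977326743 multiplications (7^11, after padding to 2048x2048). Strassen reduces 8 recursive multiplications to 7 at each level.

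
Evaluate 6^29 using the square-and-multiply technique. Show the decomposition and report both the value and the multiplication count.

Computing 6^29 by squaring (build up from 6^1; each line after the first costs one multiplication):

6^1 = 6
6^2 = (6^1)^2 = 6^2 = 36
6^3 = 6 * 6^2 = 6 * 36 = 216
6^6 = (6^3)^2 = 216^2 = 46656
6^7 = 6 * 6^6 = 6 * 46656 = 279936
6^14 = (6^7)^2 = 279936^2 = 78364164096
6^28 = (6^14)^2 = 78364164096^2 = 6140942214464815497216
6^29 = 6 * 6^28 = 6 * 6140942214464815497216 = 36845653286788892983296

Result: 36845653286788892983296
Multiplications needed: 7 (7 lines after 6^1)

6^29 = 36845653286788892983296. Using exponentiation by squaring, this requires 7 multiplications. The key idea: if the exponent is even, square the half-power; if odd, multiply by the base once.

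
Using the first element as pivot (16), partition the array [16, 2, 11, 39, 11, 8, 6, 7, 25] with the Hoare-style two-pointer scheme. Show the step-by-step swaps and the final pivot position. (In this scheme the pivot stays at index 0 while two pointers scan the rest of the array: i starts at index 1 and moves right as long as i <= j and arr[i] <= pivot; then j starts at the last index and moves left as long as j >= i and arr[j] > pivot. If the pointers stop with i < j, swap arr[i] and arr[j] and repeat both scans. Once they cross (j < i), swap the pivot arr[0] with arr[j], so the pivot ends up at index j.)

Hoare-style two-pointer partition with pivot = 16:

Initial array: [16, 2, 11, 39, 11, 8, 6, 7, 25]

Pointers start at i = 1, j = 8.
i stops at index 3 (arr[3]=39 > 16), j stops at index 7 (arr[7]=7 <= 16): swap arr[3] and arr[7], array becomes [16, 2, 11, 7, 11, 8, 6, 39, 25]
i ends at 7, j ends at 6: the pointers have crossed (j < i), so scanning stops.

Swap pivot arr[0] with arr[6] to place pivot at position 6: [6, 2, 11, 7, 11, 8, 16, 39, 25]
Pivot position: 6

After partitioning with pivot 16, the array becomes [6, 2, 11, 7, 11, 8, 16, 39, 25]. The pivot is placed at index 6. All elements to the left of the pivot are <= 16, and all elements to the right are > 16.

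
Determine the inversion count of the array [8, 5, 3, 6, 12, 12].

Finding inversions in [8, 5, 3, 6, 12, 12]:

(0, 1): arr[0]=8 > arr[1]=5
(0, 2): arr[0]=8 > arr[2]=3
(0, 3): arr[0]=8 > arr[3]=6
(1, 2): arr[1]=5 > arr[2]=3

Total inversions: 4

The array has 4 inversion(s): (0,1), (0,2), (0,3), (1,2). Each pair (i,j) satisfies i < j and arr[i] > arr[j].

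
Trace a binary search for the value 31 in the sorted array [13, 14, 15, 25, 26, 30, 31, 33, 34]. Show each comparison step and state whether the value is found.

Binary search for 31 in [13, 14, 15, 25, 26, 30, 31, 33, 34]:

lo=0, hi=8, mid=4, arr[mid]=26 -> 26 < 31, search right half
lo=5, hi=8, mid=6, arr[mid]=31 -> Found target at index 6!

Binary search finds 31 at index 6 after 2 comparisons. The search repeatedly halves the search space by comparing with the middle element.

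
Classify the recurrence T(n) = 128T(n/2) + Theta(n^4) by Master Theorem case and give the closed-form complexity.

Master Theorem for T(n) = 128T(n/2) + O(n^4):

a = 128, b = 2, c = 4
log_b(a) = log_2(128) = 7.0000

Case 1: c = 4 < log_2(128) = 7.0000
T(n) = O(n^(log_2 128)) = O(n^7)

For T(n) = 128T(n/2) + O(n^4): log_2(128) = 7.0000. This is Case 1 of the Master Theorem (c < log_b(a), work dominated by leaves), giving O(n^7).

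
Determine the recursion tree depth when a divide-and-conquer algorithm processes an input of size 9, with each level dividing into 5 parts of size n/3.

For divide and conquer with division factor 3:

Problem sizes at each level:
Level 0: 9
Level 1: 3
Level 2: 1

The root is level 0 and the size-1 base case is level 2 (the tree spans levels 0 through 2, i.e. 3 levels counting the root), so the depth is the number of divisions: log_3(9) = 2

The recursion tree depth is log_3(9) = 2. At each level, the problem size is divided by 3, so it takes 2 divisions to reduce to a base case of size 1. The algorithm makes 5 recursive calls at each level.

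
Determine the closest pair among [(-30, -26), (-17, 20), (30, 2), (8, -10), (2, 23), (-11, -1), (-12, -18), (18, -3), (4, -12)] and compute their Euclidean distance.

Computing all pairwise distances among 9 points:

d((-30, -26), (-17, 20)) = 47.8017
d((-30, -26), (30, 2)) = 66.2118
d((-30, -26), (8, -10)) = 41.2311
d((-30, -26), (2, 23)) = 58.5235
d((-30, -26), (-11, -1)) = 31.4006
d((-30, -26), (-12, -18)) = 19.6977
d((-30, -26), (18, -3)) = 53.2259
d((-30, -26), (4, -12)) = 36.7696
d((-17, 20), (30, 2)) = 50.3289
d((-17, 20), (8, -10)) = 39.0512
d((-17, 20), (2, 23)) = 19.2354
d((-17, 20), (-11, -1)) = 21.8403
d((-17, 20), (-12, -18)) = 38.3275
d((-17, 20), (18, -3)) = 41.8808
d((-17, 20), (4, -12)) = 38.2753
d((30, 2), (8, -10)) = 25.0599
d((30, 2), (2, 23)) = 35.0
d((30, 2), (-11, -1)) = 41.1096
d((30, 2), (-12, -18)) = 46.5188
d((30, 2), (18, -3)) = 13.0
d((30, 2), (4, -12)) = 29.5296
d((8, -10), (2, 23)) = 33.541
d((8, -10), (-11, -1)) = 21.0238
d((8, -10), (-12, -18)) = 21.5407
d((8, -10), (18, -3)) = 12.2066
d((8, -10), (4, -12)) = 4.4721 <-- minimum
d((2, 23), (-11, -1)) = 27.2947
d((2, 23), (-12, -18)) = 43.3244
d((2, 23), (18, -3)) = 30.5287
d((2, 23), (4, -12)) = 35.0571
d((-11, -1), (-12, -18)) = 17.0294
d((-11, -1), (18, -3)) = 29.0689
d((-11, -1), (4, -12)) = 18.6011
d((-12, -18), (18, -3)) = 33.541
d((-12, -18), (4, -12)) = 17.088
d((18, -3), (4, -12)) = 16.6433

Closest pair: (8, -10) and (4, -12) with distance 4.4721

The closest pair is (8, -10) and (4, -12) with Euclidean distance 4.4721. For 9 points, brute-force pairwise comparison is shown above. For large n, the divide-and-conquer algorithm (sort by x, recurse on halves, check the dividing strip) achieves O(n log n).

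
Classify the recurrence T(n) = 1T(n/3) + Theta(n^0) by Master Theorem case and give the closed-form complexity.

Master Theorem for T(n) = 1T(n/3) + O(n^0):

a = 1, b = 3, c = 0
log_b(a) = log_3(1) = 0.0000

Case 2: c = 0 = log_3(1) = 0.0000
T(n) = O(n^0 log n) = O(log n)

For T(n) = 1T(n/3) + O(n^0): log_3(1) = 0.0000. This is Case 2 of the Master Theorem (c = log_b(a), equal work at all levels), giving O(log n).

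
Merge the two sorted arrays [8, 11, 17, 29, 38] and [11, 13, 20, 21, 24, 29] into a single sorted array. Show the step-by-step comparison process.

Merging process:

Compare 8 vs 11: take 8 from left. Merged: [8]
Compare 11 vs 11: take 11 from left. Merged: [8, 11]
Compare 17 vs 11: take 11 from right. Merged: [8, 11, 11]
Compare 17 vs 13: take 13 from right. Merged: [8, 11, 11, 13]
Compare 17 vs 20: take 17 from left. Merged: [8, 11, 11, 13, 17]
Compare 29 vs 20: take 20 from right. Merged: [8, 11, 11, 13, 17, 20]
Compare 29 vs 21: take 21 from right. Merged: [8, 11, 11, 13, 17, 20, 21]
Compare 29 vs 24: take 24 from right. Merged: [8, 11, 11, 13, 17, 20, 21, 24]
Compare 29 vs 29: take 29 from left. Merged: [8, 11, 11, 13, 17, 20, 21, 24, 29]
Compare 38 vs 29: take 29 from right. Merged: [8, 11, 11, 13, 17, 20, 21, 24, 29, 29]
Append remaining from left: [38]. Merged: [8, 11, 11, 13, 17, 20, 21, 24, 29, 29, 38]

Final merged array: [8, 11, 11, 13, 17, 20, 21, 24, 29, 29, 38]
Total comparisons: 10

The merged array is [8, 11, 11, 13, 17, 20, 21, 24, 29, 29, 38], requiring 10 comparisons. The merge step runs in O(n) time where n is the total number of elements.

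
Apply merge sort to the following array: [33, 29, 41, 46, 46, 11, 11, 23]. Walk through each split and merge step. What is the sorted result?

Merge sort trace:

Split: [33, 29, 41, 46, 46, 11, 11, 23] -> [33, 29, 41, 46] and [46, 11, 11, 23]
  Split: [33, 29, 41, 46] -> [33, 29] and [41, 46]
    Split: [33, 29] -> [33] and [29]
    Merge: [33] + [29] -> [29, 33]
    Split: [41, 46] -> [41] and [46]
    Merge: [41] + [46] -> [41, 46]
  Merge: [29, 33] + [41, 46] -> [29, 33, 41, 46]
  Split: [46, 11, 11, 23] -> [46, 11] and [11, 23]
    Split: [46, 11] -> [46] and [11]
    Merge: [46] + [11] -> [11, 46]
    Split: [11, 23] -> [11] and [23]
    Merge: [11] + [23] -> [11, 23]
  Merge: [11, 46] + [11, 23] -> [11, 11, 23, 46]
Merge: [29, 33, 41, 46] + [11, 11, 23, 46] -> [11, 11, 23, 29, 33, 41, 46, 46]

Final sorted array: [11, 11, 23, 29, 33, 41, 46, 46]

The merge sort proceeds by recursively splitting the array and merging sorted halves.
After all merges, the sorted array is [11, 11, 23, 29, 33, 41, 46, 46].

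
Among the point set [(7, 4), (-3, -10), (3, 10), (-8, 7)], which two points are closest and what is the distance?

Computing all pairwise distances among 4 points:

d((7, 4), (-3, -10)) = 17.2047
d((7, 4), (3, 10)) = 7.2111 <-- minimum
d((7, 4), (-8, 7)) = 15.2971
d((-3, -10), (3, 10)) = 20.8806
d((-3, -10), (-8, 7)) = 17.72
d((3, 10), (-8, 7)) = 11.4018

Closest pair: (7, 4) and (3, 10) with distance 7.2111

The closest pair is (7, 4) and (3, 10) with Euclidean distance 7.2111. For 4 points, brute-force pairwise comparison is shown above. For large n, the divide-and-conquer algorithm (sort by x, recurse on halves, check the dividing strip) achieves O(n log n).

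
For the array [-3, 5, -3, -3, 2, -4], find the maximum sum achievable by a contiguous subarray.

Using Kadane's algorithm on [-3, 5, -3, -3, 2, -4]:

Scanning through the array:
Position 1 (value 5): max_ending_here = 5, max_so_far = 5
Position 2 (value -3): max_ending_here = 2, max_so_far = 5
Position 3 (value -3): max_ending_here = -1, max_so_far = 5
Position 4 (value 2): max_ending_here = 2, max_so_far = 5
Position 5 (value -4): max_ending_here = -2, max_so_far = 5

Maximum subarray: [5]
Maximum sum: 5

The maximum subarray is [5] with sum 5. This subarray runs from index 1 to index 1.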